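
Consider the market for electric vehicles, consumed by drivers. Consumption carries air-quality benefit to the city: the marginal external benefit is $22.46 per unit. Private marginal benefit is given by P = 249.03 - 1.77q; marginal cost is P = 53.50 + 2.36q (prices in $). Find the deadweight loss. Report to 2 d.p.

DWL = $61.07

Market equilibrium (private): 53.50 + 2.36q = 249.03 - 1.77q → q_m = 47.3438.
Social marginal benefit = demand + MEB = 271.49 - 1.77q.
Set SMB = MC: 271.49 - 1.77q = 53.50 + 2.36q → q* = 52.7821.
Height of the DWL triangle at q_m is SMB(q_m) − MC(q_m) = MEB(q_m) = 22.4600.
DWL = ½ × 5.4383 × 22.4600 = 61.0721.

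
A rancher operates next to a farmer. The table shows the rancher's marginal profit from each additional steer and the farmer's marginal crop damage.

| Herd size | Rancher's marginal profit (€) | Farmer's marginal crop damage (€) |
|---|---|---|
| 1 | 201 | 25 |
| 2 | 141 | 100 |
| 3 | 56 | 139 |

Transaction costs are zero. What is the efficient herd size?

Bargaining reaches the level where marginal profit last exceeds marginal crop damage.
That holds through level 2 (141 ≥ 100) but not at 3 (56 < 139).

2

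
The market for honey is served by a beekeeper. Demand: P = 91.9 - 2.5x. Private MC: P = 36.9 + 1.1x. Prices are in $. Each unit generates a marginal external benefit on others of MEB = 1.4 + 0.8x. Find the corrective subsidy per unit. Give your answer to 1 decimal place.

Social marginal cost = private MC − MEB = 35.5 + 0.3x.
Set SMC = demand: 35.5 + 0.3x = 91.9 - 2.5x → x* = 20.1429.
The Pigouvian subsidy equals MEB at x*: 1.4 + 0.8×20.1429 = 17.5143.

subsidy = $17.5 per unit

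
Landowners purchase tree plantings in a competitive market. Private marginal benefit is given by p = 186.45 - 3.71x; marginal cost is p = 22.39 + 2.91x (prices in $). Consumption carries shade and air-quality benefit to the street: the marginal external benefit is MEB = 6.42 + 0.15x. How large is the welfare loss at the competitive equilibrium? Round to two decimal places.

DWL = $7.94

Market equilibrium (private): 22.39 + 2.91x = 186.45 - 3.71x → x_m = 24.7825.
Social marginal benefit = demand + MEB = 192.87 - 3.56x.
Set SMB = MC: 192.87 - 3.56x = 22.39 + 2.91x → x* = 26.3493.
The loss is the area between SMB and MC from x* to x_m; with linear curves that's a triangle of height MEB(x_m).
DWL = ½ × 1.5668 × 10.1374 = 7.9416.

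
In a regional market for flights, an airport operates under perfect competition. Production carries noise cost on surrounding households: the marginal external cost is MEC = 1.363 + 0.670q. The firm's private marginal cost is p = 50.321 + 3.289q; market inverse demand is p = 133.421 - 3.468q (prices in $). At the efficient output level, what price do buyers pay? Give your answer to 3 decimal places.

Social marginal cost = private MC + MEC = 51.684 + 3.959q.
Set SMC = demand: 51.684 + 3.959q = 133.421 - 3.468q → q* = 11.0054.
Consumer price on the demand curve at q*: 133.421 − 3.468×11.0054 = 95.2543.

P = $95.254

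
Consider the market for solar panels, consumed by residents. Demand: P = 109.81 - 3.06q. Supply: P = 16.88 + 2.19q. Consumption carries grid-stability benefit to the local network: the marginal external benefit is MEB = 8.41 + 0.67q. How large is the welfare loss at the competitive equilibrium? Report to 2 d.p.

DWL = 44.85

Market equilibrium (private): 16.88 + 2.19q = 109.81 - 3.06q → q_m = 17.7010.
Social marginal benefit = demand + MEB = 118.22 - 2.39q.
Set SMB = MC: 118.22 - 2.39q = 16.88 + 2.19q → q* = 22.1266.
Height of the DWL triangle at q_m is SMB(q_m) − MC(q_m) = MEB(q_m) = 20.2696.
DWL = ½ × 4.4256 × 20.2696 = 44.8526.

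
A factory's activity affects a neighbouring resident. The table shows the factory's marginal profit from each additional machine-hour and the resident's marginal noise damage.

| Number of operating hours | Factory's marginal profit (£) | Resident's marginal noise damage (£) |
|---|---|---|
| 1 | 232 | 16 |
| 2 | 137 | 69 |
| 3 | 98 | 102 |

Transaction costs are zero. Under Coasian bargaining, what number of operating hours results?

2

Bargaining reaches the level where marginal profit last exceeds marginal noise damage.
That holds through level 2 (137 ≥ 69) but not at 3 (98 < 102).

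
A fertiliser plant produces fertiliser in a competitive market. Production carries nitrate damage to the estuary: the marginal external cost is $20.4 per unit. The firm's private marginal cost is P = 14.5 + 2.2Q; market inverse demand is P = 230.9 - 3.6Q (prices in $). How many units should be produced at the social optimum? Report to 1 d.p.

Social marginal cost = private MC + MEC = 34.9 + 2.2Q.
Set SMC = demand: 34.9 + 2.2Q = 230.9 - 3.6Q → Q* = 33.7931.

Q* = 33.8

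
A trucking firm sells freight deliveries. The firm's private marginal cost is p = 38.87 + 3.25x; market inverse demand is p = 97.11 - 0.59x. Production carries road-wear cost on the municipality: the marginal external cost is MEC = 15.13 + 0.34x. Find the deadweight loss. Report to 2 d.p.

Market equilibrium (private): 38.87 + 3.25x = 97.11 - 0.59x → x_m = 15.1667.
Social marginal cost = private MC + MEC = 54.00 + 3.59x.
Set SMC = demand: 54.00 + 3.59x = 97.11 - 0.59x → x* = 10.3134.
Between x* and x_m the wedge SMC − demand runs linearly from 0 to MEC(x_m), so the loss is a triangle.
DWL = ½ × 4.8533 × 20.2867 = 49.2287.

DWL = 49.23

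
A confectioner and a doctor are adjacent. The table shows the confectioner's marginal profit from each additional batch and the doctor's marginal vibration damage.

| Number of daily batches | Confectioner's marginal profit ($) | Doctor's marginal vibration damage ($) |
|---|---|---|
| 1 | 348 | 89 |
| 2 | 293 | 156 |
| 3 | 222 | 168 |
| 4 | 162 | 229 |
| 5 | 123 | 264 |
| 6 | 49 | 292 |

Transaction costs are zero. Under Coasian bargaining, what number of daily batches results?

Bargaining reaches the level where marginal profit last exceeds marginal vibration damage.
That holds through level 3 (222 ≥ 168) but not at 4 (162 < 229).

3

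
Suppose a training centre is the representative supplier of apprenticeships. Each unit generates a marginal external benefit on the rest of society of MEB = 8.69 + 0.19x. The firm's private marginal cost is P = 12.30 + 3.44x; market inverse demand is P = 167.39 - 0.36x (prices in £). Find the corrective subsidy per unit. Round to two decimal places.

subsidy = £17.31 per unit

Social marginal cost = private MC − MEB = 3.61 + 3.25x.
Set SMC = demand: 3.61 + 3.25x = 167.39 - 0.36x → x* = 45.3684.
The Pigouvian subsidy equals MEB at x*: 8.69 + 0.19×45.3684 = 17.3100.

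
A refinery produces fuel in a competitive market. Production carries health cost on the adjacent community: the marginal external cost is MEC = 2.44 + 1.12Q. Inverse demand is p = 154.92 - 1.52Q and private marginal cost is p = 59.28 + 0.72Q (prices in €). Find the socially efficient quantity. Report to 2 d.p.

Social marginal cost = private MC + MEC = 61.72 + 1.84Q.
Set SMC = demand: 61.72 + 1.84Q = 154.92 - 1.52Q → Q* = 27.7381.

Q* = 27.74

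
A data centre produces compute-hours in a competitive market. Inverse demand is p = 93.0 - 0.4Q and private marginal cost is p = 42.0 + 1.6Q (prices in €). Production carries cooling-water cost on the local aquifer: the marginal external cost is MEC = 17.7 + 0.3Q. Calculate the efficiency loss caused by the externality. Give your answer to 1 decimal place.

DWL = €139.7

Market equilibrium (private): 42.0 + 1.6Q = 93.0 - 0.4Q → Q_m = 25.5000.
Social marginal cost = private MC + MEC = 59.7 + 1.9Q.
Set SMC = demand: 59.7 + 1.9Q = 93.0 - 0.4Q → Q* = 14.4783.
Between Q* and Q_m the wedge SMC − demand runs linearly from 0 to MEC(Q_m), so the loss is a triangle.
DWL = ½ × 11.0217 × 25.3500 = 139.7000.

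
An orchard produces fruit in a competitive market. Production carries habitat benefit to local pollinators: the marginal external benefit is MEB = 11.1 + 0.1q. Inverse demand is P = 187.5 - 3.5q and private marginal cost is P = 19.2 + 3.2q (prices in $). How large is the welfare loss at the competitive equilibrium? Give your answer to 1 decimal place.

Market equilibrium (private): 19.2 + 3.2q = 187.5 - 3.5q → q_m = 25.1194.
Social marginal cost = private MC − MEB = 8.1 + 3.1q.
Set SMC = demand: 8.1 + 3.1q = 187.5 - 3.5q → q* = 27.1818.
The loss is the area between SMC and demand from q* to q_m; with linear curves that's a triangle of height MEB(q_m).
DWL = ½ × 2.0624 × 13.6119 = 14.0366.

DWL = $14.0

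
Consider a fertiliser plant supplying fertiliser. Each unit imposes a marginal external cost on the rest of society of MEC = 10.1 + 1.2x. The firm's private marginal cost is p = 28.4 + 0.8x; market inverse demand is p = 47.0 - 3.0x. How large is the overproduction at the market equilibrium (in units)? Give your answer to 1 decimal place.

Market equilibrium (private): 28.4 + 0.8x = 47.0 - 3.0x → x_m = 4.8947.
Social marginal cost = private MC + MEC = 38.5 + 2.0x.
Set SMC = demand: 38.5 + 2.0x = 47.0 - 3.0x → x* = 1.7000.
Gap = |4.8947 − 1.7000| = 3.1947.

3.2 units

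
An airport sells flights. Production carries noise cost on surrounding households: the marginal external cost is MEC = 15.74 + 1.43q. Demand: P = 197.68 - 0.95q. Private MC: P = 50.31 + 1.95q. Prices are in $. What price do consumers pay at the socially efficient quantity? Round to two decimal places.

Social marginal cost = private MC + MEC = 66.05 + 3.38q.
Set SMC = demand: 66.05 + 3.38q = 197.68 - 0.95q → q* = 30.3995.
Consumer price on the demand curve at q*: 197.68 − 0.95×30.3995 = 168.8005.

P = $168.80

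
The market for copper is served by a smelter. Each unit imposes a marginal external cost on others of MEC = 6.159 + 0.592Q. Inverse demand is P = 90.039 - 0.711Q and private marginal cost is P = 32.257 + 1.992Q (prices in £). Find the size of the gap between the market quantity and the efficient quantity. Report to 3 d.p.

Market equilibrium (private): 32.257 + 1.992Q = 90.039 - 0.711Q → Q_m = 21.3770.
Social marginal cost = private MC + MEC = 38.416 + 2.584Q.
Set SMC = demand: 38.416 + 2.584Q = 90.039 - 0.711Q → Q* = 15.6671.
Gap = |21.3770 − 15.6671| = 5.7099.

5.710 units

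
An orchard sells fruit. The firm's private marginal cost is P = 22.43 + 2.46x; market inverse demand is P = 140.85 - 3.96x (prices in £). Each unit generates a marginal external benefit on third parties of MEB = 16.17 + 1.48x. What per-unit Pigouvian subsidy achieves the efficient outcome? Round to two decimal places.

subsidy = £56.49 per unit

Social marginal cost = private MC − MEB = 6.26 + 0.98x.
Set SMC = demand: 6.26 + 0.98x = 140.85 - 3.96x → x* = 27.2449.
The Pigouvian subsidy equals MEB at x*: 16.17 + 1.48×27.2449 = 56.4925.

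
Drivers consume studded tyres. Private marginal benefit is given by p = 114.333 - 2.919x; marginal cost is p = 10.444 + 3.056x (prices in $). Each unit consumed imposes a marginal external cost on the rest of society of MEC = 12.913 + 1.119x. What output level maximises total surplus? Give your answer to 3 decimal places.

x* = 12.824

Social marginal benefit = demand − MEC = 101.420 - 4.038x.
Set SMB = MC: 101.420 - 4.038x = 10.444 + 3.056x → x* = 12.8244.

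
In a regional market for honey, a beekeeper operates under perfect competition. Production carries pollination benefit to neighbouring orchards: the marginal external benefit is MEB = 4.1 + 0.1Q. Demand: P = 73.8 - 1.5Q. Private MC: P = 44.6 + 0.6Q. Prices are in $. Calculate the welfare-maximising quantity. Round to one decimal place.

Q* = 16.7

Social marginal cost = private MC − MEB = 40.5 + 0.5Q.
Set SMC = demand: 40.5 + 0.5Q = 73.8 - 1.5Q → Q* = 16.6500.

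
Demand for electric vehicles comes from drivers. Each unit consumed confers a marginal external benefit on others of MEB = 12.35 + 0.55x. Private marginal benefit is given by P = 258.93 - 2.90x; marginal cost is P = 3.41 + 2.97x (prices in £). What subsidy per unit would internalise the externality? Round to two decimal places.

Social marginal benefit = demand + MEB = 271.28 - 2.35x.
Set SMB = MC: 271.28 - 2.35x = 3.41 + 2.97x → x* = 50.3515.
The Pigouvian subsidy equals MEB at x*: 12.35 + 0.55×50.3515 = 40.0433.

subsidy = £40.04 per unit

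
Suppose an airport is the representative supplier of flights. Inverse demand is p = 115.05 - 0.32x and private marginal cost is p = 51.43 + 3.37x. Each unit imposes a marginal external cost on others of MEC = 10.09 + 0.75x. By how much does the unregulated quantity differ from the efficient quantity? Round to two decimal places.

Market equilibrium (private): 51.43 + 3.37x = 115.05 - 0.32x → x_m = 17.2412.
Social marginal cost = private MC + MEC = 61.52 + 4.12x.
Set SMC = demand: 61.52 + 4.12x = 115.05 - 0.32x → x* = 12.0563.
Gap = |17.2412 − 12.0563| = 5.1849.

5.18 units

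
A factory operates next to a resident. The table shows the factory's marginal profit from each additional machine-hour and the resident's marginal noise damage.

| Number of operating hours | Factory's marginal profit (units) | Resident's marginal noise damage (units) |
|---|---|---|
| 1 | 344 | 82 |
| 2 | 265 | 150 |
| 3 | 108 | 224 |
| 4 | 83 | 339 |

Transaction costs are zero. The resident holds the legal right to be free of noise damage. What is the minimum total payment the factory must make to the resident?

Efficient level: marginal profit ≥ marginal noise damage through level 2, so k* = 2.
With the resident holding the right, the factory must at least compensate total damage at k*: 82 + 150 = 232.

232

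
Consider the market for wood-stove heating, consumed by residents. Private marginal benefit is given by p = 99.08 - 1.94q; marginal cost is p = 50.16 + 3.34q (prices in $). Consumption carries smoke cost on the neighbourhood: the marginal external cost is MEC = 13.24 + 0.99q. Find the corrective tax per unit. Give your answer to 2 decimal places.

Social marginal benefit = demand − MEC = 85.84 - 2.93q.
Set SMB = MC: 85.84 - 2.93q = 50.16 + 3.34q → q* = 5.6906.
The Pigouvian tax equals MEC at q*: 13.24 + 0.99×5.6906 = 18.8737.

tax = $18.87 per unit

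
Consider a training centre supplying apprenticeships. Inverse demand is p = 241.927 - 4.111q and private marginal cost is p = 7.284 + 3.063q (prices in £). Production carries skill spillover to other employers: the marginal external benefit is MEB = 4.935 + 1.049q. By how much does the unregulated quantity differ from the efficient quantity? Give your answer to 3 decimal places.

Market equilibrium (private): 7.284 + 3.063q = 241.927 - 4.111q → q_m = 32.7074.
Social marginal cost = private MC − MEB = 2.349 + 2.014q.
Set SMC = demand: 2.349 + 2.014q = 241.927 - 4.111q → q* = 39.1148.
Gap = |32.7074 − 39.1148| = 6.4074.

6.407 units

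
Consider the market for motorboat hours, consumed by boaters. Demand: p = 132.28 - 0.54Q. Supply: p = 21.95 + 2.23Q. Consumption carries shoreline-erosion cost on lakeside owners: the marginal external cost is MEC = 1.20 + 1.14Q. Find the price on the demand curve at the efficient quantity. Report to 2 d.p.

Social marginal benefit = demand − MEC = 131.08 - 1.68Q.
Set SMB = MC: 131.08 - 1.68Q = 21.95 + 2.23Q → Q* = 27.9105.
Consumer price on the demand curve at Q*: 132.28 − 0.54×27.9105 = 117.2083.

P = 117.21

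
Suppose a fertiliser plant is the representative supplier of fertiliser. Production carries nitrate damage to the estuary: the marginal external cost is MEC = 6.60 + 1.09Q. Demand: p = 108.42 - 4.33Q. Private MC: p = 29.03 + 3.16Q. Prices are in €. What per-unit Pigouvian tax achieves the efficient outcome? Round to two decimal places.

Social marginal cost = private MC + MEC = 35.63 + 4.25Q.
Set SMC = demand: 35.63 + 4.25Q = 108.42 - 4.33Q → Q* = 8.4837.
The Pigouvian tax equals MEC at Q*: 6.60 + 1.09×8.4837 = 15.8472.

tax = €15.85 per unit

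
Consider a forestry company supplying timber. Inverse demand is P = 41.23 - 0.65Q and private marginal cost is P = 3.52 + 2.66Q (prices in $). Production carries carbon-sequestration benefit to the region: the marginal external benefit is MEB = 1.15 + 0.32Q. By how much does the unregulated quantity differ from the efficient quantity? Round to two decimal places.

Market equilibrium (private): 3.52 + 2.66Q = 41.23 - 0.65Q → Q_m = 11.3927.
Social marginal cost = private MC − MEB = 2.37 + 2.34Q.
Set SMC = demand: 2.37 + 2.34Q = 41.23 - 0.65Q → Q* = 12.9967.
Gap = |11.3927 − 12.9967| = 1.6040.

1.60 units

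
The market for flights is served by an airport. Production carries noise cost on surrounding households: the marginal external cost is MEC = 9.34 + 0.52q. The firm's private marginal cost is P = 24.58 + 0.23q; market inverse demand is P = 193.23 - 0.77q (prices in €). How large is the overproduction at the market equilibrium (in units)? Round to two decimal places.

63.84 units

Market equilibrium (private): 24.58 + 0.23q = 193.23 - 0.77q → q_m = 168.6500.
Social marginal cost = private MC + MEC = 33.92 + 0.75q.
Set SMC = demand: 33.92 + 0.75q = 193.23 - 0.77q → q* = 104.8092.
Gap = |168.6500 − 104.8092| = 63.8408.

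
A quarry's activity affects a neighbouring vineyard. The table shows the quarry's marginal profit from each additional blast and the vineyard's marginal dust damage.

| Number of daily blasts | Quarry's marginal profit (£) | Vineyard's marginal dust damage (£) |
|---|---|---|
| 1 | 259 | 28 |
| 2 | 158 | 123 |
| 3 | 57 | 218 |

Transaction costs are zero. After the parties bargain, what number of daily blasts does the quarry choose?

Bargaining reaches the level where marginal profit last exceeds marginal dust damage.
That holds through level 2 (158 ≥ 123) but not at 3 (57 < 218).

2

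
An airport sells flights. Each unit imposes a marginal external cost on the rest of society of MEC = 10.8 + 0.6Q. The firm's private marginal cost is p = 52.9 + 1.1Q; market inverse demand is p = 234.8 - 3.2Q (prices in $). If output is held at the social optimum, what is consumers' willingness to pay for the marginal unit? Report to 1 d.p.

P = $123.1

Social marginal cost = private MC + MEC = 63.7 + 1.7Q.
Set SMC = demand: 63.7 + 1.7Q = 234.8 - 3.2Q → Q* = 34.9184.
Consumer price on the demand curve at Q*: 234.8 − 3.2×34.9184 = 123.0611.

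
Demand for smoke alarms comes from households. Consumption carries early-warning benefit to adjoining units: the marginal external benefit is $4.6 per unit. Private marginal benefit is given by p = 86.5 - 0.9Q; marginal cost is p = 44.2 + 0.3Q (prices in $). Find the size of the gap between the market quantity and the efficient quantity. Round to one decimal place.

3.8 units

Market equilibrium (private): 44.2 + 0.3Q = 86.5 - 0.9Q → Q_m = 35.2500.
Social marginal benefit = demand + MEB = 91.1 - 0.9Q.
Set SMB = MC: 91.1 - 0.9Q = 44.2 + 0.3Q → Q* = 39.0833.
Gap = |35.2500 − 39.0833| = 3.8333.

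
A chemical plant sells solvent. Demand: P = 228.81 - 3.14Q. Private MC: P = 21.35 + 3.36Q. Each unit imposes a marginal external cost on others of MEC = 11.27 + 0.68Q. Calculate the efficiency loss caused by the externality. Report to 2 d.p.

DWL = 75.71

Market equilibrium (private): 21.35 + 3.36Q = 228.81 - 3.14Q → Q_m = 31.9169.
Social marginal cost = private MC + MEC = 32.62 + 4.04Q.
Set SMC = demand: 32.62 + 4.04Q = 228.81 - 3.14Q → Q* = 27.3245.
Height of the DWL triangle at Q_m is SMC(Q_m) − demand(Q_m) = MEC(Q_m) = 32.9735.
DWL = ½ × 4.5924 × 32.9735 = 75.7138.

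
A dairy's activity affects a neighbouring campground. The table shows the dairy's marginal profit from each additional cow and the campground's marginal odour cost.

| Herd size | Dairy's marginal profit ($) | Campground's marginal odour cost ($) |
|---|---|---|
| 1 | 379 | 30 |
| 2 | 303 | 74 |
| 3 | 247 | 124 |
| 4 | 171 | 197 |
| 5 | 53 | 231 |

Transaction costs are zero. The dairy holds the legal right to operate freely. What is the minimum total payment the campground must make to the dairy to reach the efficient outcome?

Left alone the dairy would choose level 5 (marginal profit stays positive).
Efficient level: k* = 3 (marginal profit ≥ marginal odour cost through 3).
The campground must at least cover the dairy's forgone profit from cutting 5→3: 171 + 53 = 224.

$224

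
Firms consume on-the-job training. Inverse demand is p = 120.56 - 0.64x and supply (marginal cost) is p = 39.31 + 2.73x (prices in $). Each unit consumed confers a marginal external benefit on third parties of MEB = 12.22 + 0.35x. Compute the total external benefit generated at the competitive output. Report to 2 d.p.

Market equilibrium (private): 39.31 + 2.73x = 120.56 - 0.64x → x_m = 24.1098.
Total external benefit = ∫₀^{x_m} (12.22 + 0.35x) dx = 12.22×24.1098 + ½×0.35×24.1098² = 396.3462.

$396.35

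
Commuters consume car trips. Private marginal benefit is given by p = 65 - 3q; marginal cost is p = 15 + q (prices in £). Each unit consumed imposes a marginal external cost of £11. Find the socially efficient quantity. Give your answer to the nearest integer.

Social marginal benefit = demand − MEC = 54 - 3q.
Set SMB = MC: 54 - 3q = 15 + q → q* = 9.7500.

q* = 10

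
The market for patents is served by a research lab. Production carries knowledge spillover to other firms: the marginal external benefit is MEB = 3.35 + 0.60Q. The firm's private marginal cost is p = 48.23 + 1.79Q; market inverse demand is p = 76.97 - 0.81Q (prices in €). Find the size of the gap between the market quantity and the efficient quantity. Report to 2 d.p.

Market equilibrium (private): 48.23 + 1.79Q = 76.97 - 0.81Q → Q_m = 11.0538.
Social marginal cost = private MC − MEB = 44.88 + 1.19Q.
Set SMC = demand: 44.88 + 1.19Q = 76.97 - 0.81Q → Q* = 16.0450.
Gap = |11.0538 − 16.0450| = 4.9912.

4.99 units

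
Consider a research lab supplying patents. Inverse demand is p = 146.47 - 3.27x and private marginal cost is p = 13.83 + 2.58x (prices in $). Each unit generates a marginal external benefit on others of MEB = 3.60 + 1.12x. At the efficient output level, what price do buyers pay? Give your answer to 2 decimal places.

P = $52.28

Social marginal cost = private MC − MEB = 10.23 + 1.46x.
Set SMC = demand: 10.23 + 1.46x = 146.47 - 3.27x → x* = 28.8034.
Consumer price on the demand curve at x*: 146.47 − 3.27×28.8034 = 52.2829.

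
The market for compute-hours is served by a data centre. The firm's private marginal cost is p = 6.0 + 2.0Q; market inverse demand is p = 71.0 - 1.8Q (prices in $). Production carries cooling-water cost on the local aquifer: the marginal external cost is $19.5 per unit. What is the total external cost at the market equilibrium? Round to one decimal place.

Market equilibrium (private): 6.0 + 2.0Q = 71.0 - 1.8Q → Q_m = 17.1053.
Total external cost = MEC × Q_m = 19.5 × 17.1053 = 333.5534.

$333.6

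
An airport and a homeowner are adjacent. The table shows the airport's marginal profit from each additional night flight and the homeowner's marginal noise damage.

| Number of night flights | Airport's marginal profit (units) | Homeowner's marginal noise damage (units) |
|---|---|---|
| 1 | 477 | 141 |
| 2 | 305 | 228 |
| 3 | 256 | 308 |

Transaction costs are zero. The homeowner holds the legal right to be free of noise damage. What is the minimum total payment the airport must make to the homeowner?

Efficient level: marginal profit ≥ marginal noise damage through level 2, so k* = 2.
With the homeowner holding the right, the airport must at least compensate total damage at k*: 141 + 228 = 369.

369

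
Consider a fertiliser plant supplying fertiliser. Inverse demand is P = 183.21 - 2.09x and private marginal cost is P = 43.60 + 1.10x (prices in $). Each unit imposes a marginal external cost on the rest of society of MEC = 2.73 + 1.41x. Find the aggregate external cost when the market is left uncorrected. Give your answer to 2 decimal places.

Market equilibrium (private): 43.60 + 1.10x = 183.21 - 2.09x → x_m = 43.7649.
Total external cost = ∫₀^{x_m} (2.73 + 1.41x) dx = 2.73×43.7649 + ½×1.41×43.7649² = 1469.8115.

$1469.81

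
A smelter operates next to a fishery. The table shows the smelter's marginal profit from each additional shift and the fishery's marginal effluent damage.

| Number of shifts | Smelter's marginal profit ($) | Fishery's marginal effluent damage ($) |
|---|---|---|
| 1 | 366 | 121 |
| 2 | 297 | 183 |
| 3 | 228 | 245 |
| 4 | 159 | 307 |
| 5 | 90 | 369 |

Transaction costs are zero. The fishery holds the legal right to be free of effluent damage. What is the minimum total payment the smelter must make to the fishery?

$304

Efficient level: marginal profit ≥ marginal effluent damage through level 2, so k* = 2.
With the fishery holding the right, the smelter must at least compensate total damage at k*: 121 + 183 = 304.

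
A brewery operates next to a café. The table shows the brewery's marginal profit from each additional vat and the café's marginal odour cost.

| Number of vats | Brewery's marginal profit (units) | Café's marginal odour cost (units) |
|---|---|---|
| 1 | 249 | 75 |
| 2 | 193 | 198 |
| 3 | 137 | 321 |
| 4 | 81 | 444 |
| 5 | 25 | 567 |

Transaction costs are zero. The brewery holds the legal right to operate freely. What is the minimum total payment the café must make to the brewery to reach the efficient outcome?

Left alone the brewery would choose level 5 (marginal profit stays positive).
Efficient level: k* = 1 (marginal profit ≥ marginal odour cost through 1).
The café must at least cover the brewery's forgone profit from cutting 5→1: 193 + 137 + 81 + 25 = 436.

436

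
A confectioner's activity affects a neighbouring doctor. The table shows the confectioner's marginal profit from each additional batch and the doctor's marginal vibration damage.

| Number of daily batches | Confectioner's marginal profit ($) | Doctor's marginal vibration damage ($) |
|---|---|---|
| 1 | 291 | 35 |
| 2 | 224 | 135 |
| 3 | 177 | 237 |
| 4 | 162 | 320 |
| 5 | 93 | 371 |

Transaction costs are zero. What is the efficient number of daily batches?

Bargaining reaches the level where marginal profit last exceeds marginal vibration damage.
That holds through level 2 (224 ≥ 135) but not at 3 (177 < 237).

2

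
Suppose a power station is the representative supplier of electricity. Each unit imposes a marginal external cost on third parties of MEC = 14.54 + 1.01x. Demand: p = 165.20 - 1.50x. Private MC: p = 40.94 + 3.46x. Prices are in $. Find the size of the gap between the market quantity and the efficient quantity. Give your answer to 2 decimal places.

Market equilibrium (private): 40.94 + 3.46x = 165.20 - 1.50x → x_m = 25.0524.
Social marginal cost = private MC + MEC = 55.48 + 4.47x.
Set SMC = demand: 55.48 + 4.47x = 165.20 - 1.50x → x* = 18.3786.
Gap = |25.0524 − 18.3786| = 6.6738.

6.67 units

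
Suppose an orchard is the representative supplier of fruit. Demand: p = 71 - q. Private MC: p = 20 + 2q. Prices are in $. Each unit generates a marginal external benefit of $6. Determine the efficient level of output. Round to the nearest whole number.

Social marginal cost = private MC − MEB = 14 + 2q.
Set SMC = demand: 14 + 2q = 71 - q → q* = 19.0000.

q* = 19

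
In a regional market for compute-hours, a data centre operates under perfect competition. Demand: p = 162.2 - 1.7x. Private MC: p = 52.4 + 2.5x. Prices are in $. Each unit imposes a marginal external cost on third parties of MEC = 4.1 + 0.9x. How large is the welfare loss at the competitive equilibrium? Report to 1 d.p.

DWL = $74.8

Market equilibrium (private): 52.4 + 2.5x = 162.2 - 1.7x → x_m = 26.1429.
Social marginal cost = private MC + MEC = 56.5 + 3.4x.
Set SMC = demand: 56.5 + 3.4x = 162.2 - 1.7x → x* = 20.7255.
Height of the DWL triangle at x_m is SMC(x_m) − demand(x_m) = MEC(x_m) = 27.6286.
DWL = ½ × 5.4174 × 27.6286 = 74.8376.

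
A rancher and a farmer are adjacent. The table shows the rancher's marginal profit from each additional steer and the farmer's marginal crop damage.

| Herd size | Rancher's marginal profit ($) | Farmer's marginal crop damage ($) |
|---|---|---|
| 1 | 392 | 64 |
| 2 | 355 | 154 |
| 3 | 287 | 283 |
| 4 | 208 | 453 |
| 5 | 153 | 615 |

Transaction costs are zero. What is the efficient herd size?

Bargaining reaches the level where marginal profit last exceeds marginal crop damage.
That holds through level 3 (287 ≥ 283) but not at 4 (208 < 453).

3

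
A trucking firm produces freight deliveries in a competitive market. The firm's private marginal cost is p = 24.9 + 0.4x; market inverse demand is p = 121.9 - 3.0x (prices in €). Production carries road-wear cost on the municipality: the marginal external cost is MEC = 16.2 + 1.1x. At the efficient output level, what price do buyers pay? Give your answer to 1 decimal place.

Social marginal cost = private MC + MEC = 41.1 + 1.5x.
Set SMC = demand: 41.1 + 1.5x = 121.9 - 3.0x → x* = 17.9556.
Consumer price on the demand curve at x*: 121.9 − 3.0×17.9556 = 68.0332.

P = €68.0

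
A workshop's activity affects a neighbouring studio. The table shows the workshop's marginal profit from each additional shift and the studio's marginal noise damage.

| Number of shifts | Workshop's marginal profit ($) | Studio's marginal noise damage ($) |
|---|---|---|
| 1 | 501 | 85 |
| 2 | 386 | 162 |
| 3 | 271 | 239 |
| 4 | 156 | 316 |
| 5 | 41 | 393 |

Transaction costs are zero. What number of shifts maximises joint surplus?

3

Bargaining reaches the level where marginal profit last exceeds marginal noise damage.
That holds through level 3 (271 ≥ 239) but not at 4 (156 < 316).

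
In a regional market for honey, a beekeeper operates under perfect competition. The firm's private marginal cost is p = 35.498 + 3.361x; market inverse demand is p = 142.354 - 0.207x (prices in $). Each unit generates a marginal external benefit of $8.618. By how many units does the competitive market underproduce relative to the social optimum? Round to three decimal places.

2.415 units

Market equilibrium (private): 35.498 + 3.361x = 142.354 - 0.207x → x_m = 29.9484.
Social marginal cost = private MC − MEB = 26.880 + 3.361x.
Set SMC = demand: 26.880 + 3.361x = 142.354 - 0.207x → x* = 32.3638.
Gap = |29.9484 − 32.3638| = 2.4154.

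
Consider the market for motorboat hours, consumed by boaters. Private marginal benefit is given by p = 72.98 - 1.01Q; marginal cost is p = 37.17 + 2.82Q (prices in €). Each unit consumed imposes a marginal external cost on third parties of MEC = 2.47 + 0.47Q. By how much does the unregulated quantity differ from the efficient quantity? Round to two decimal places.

1.60 units

Market equilibrium (private): 37.17 + 2.82Q = 72.98 - 1.01Q → Q_m = 9.3499.
Social marginal benefit = demand − MEC = 70.51 - 1.48Q.
Set SMB = MC: 70.51 - 1.48Q = 37.17 + 2.82Q → Q* = 7.7535.
Gap = |9.3499 − 7.7535| = 1.5964.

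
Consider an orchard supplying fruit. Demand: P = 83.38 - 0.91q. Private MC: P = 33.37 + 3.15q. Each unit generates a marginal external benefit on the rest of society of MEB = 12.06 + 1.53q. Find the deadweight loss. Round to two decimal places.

Market equilibrium (private): 33.37 + 3.15q = 83.38 - 0.91q → q_m = 12.3177.
Social marginal cost = private MC − MEB = 21.31 + 1.62q.
Set SMC = demand: 21.31 + 1.62q = 83.38 - 0.91q → q* = 24.5336.
The welfare-loss triangle has base |q_m − q*| and height MEB(q_m) (the vertical gap between SMC and demand is zero at q* and MEB at q_m).
DWL = ½ × 12.2159 × 30.9061 = 188.7729.

DWL = 188.77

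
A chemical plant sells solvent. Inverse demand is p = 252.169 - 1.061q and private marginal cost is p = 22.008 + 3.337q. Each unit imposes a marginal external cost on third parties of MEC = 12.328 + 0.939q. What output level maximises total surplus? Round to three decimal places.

Social marginal cost = private MC + MEC = 34.336 + 4.276q.
Set SMC = demand: 34.336 + 4.276q = 252.169 - 1.061q → q* = 40.8156.

q* = 40.816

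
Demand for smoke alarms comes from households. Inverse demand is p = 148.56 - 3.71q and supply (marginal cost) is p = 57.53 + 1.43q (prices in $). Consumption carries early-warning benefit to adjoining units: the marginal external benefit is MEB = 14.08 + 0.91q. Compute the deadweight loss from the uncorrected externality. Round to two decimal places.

Market equilibrium (private): 57.53 + 1.43q = 148.56 - 3.71q → q_m = 17.7101.
Social marginal benefit = demand + MEB = 162.64 - 2.80q.
Set SMB = MC: 162.64 - 2.80q = 57.53 + 1.43q → q* = 24.8487.
The loss is the area between SMB and MC from q* to q_m; with linear curves that's a triangle of height MEB(q_m).
DWL = ½ × 7.1386 × 30.1962 = 107.7793.

DWL = $107.78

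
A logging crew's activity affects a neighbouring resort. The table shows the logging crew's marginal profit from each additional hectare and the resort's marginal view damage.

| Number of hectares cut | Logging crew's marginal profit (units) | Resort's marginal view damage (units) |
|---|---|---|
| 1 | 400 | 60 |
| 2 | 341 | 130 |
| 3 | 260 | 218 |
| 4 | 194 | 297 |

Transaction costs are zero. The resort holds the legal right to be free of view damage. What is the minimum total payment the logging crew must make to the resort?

408

Efficient level: marginal profit ≥ marginal view damage through level 3, so k* = 3.
With the resort holding the right, the logging crew must at least compensate total damage at k*: 60 + 130 + 218 = 408.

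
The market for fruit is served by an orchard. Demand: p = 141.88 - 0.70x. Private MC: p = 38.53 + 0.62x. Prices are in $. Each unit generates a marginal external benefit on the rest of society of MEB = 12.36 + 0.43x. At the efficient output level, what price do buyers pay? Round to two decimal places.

Social marginal cost = private MC − MEB = 26.17 + 0.19x.
Set SMC = demand: 26.17 + 0.19x = 141.88 - 0.70x → x* = 130.0112.
Consumer price on the demand curve at x*: 141.88 − 0.70×130.0112 = 50.8722.

P = $50.87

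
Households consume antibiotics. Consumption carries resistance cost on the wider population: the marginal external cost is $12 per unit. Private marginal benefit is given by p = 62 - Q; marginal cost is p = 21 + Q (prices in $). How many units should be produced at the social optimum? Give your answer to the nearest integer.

Social marginal benefit = demand − MEC = 50 - Q.
Set SMB = MC: 50 - Q = 21 + Q → Q* = 14.5000.

Q* = 15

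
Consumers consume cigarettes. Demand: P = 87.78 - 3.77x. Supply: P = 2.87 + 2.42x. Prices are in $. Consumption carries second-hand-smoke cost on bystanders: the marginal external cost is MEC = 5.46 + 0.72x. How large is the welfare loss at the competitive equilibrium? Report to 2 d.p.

DWL = $17.02

Market equilibrium (private): 2.87 + 2.42x = 87.78 - 3.77x → x_m = 13.7173.
Social marginal benefit = demand − MEC = 82.32 - 4.49x.
Set SMB = MC: 82.32 - 4.49x = 2.87 + 2.42x → x* = 11.4978.
Between x* and x_m the wedge MC − SMB runs linearly from 0 to MEC(x_m), so the loss is a triangle.
DWL = ½ × 2.2195 × 15.3364 = 17.0196.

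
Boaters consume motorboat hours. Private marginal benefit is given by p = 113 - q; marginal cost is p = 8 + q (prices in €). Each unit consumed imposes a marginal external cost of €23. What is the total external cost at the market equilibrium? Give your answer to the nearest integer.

€1208

Market equilibrium (private): 8 + q = 113 - q → q_m = 52.5000.
Total external cost = MEC × q_m = 23 × 52.5000 = 1207.5000.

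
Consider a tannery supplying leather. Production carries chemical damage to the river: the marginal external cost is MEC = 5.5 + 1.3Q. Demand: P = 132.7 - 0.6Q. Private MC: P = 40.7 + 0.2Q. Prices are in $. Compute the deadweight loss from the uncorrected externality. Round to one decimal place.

DWL = $5720.2

Market equilibrium (private): 40.7 + 0.2Q = 132.7 - 0.6Q → Q_m = 115.0000.
Social marginal cost = private MC + MEC = 46.2 + 1.5Q.
Set SMC = demand: 46.2 + 1.5Q = 132.7 - 0.6Q → Q* = 41.1905.
Height of the DWL triangle at Q_m is SMC(Q_m) − demand(Q_m) = MEC(Q_m) = 155.0000.
DWL = ½ × 73.8095 × 155.0000 = 5720.2363.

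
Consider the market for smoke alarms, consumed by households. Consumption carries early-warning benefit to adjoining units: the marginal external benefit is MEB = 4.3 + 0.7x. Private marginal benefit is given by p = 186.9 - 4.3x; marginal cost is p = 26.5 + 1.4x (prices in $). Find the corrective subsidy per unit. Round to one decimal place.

Social marginal benefit = demand + MEB = 191.2 - 3.6x.
Set SMB = MC: 191.2 - 3.6x = 26.5 + 1.4x → x* = 32.9400.
The Pigouvian subsidy equals MEB at x*: 4.3 + 0.7×32.9400 = 27.3580.

subsidy = $27.4 per unit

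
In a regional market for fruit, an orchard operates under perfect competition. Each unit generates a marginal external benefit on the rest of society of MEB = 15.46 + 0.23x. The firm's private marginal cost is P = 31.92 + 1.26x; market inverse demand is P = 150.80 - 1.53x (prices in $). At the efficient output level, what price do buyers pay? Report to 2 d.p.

P = $70.51

Social marginal cost = private MC − MEB = 16.46 + 1.03x.
Set SMC = demand: 16.46 + 1.03x = 150.80 - 1.53x → x* = 52.4766.
Consumer price on the demand curve at x*: 150.80 − 1.53×52.4766 = 70.5108.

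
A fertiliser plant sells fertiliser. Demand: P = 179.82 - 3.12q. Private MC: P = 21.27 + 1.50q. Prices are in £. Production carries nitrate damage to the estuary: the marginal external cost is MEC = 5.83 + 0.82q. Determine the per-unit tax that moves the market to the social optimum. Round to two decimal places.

tax = £28.85 per unit

Social marginal cost = private MC + MEC = 27.10 + 2.32q.
Set SMC = demand: 27.10 + 2.32q = 179.82 - 3.12q → q* = 28.0735.
The Pigouvian tax equals MEC at q*: 5.83 + 0.82×28.0735 = 28.8503.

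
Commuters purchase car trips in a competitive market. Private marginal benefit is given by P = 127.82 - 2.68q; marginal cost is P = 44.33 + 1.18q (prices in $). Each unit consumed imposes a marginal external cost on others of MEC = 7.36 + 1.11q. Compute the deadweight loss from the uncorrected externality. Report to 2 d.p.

DWL = $98.99

Market equilibrium (private): 44.33 + 1.18q = 127.82 - 2.68q → q_m = 21.6295.
Social marginal benefit = demand − MEC = 120.46 - 3.79q.
Set SMB = MC: 120.46 - 3.79q = 44.33 + 1.18q → q* = 15.3179.
The welfare-loss triangle has base |q_m − q*| and height MEC(q_m) (the vertical gap between SMB and MC is zero at q* and MEC at q_m).
DWL = ½ × 6.3116 × 31.3688 = 98.9937.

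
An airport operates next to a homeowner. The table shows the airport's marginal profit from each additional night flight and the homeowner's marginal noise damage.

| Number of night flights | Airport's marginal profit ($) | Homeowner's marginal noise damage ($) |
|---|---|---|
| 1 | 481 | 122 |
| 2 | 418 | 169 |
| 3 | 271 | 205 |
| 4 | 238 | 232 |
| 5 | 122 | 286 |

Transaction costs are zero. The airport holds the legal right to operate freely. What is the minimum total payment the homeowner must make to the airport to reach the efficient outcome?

Left alone the airport would choose level 5 (marginal profit stays positive).
Efficient level: k* = 4 (marginal profit ≥ marginal noise damage through 4).
The homeowner must at least cover the airport's forgone profit from cutting 5→4: 122 = 122.

$122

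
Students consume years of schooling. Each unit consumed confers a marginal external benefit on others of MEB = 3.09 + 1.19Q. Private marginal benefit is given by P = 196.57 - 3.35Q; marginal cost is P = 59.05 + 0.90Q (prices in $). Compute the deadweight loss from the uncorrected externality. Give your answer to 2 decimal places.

Market equilibrium (private): 59.05 + 0.90Q = 196.57 - 3.35Q → Q_m = 32.3576.
Social marginal benefit = demand + MEB = 199.66 - 2.16Q.
Set SMB = MC: 199.66 - 2.16Q = 59.05 + 0.90Q → Q* = 45.9510.
The welfare-loss triangle has base |Q_m − Q*| and height MEB(Q_m) (the vertical gap between SMB and MC is zero at Q* and MEB at Q_m).
DWL = ½ × 13.5934 × 41.5956 = 282.7128.

DWL = $282.71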